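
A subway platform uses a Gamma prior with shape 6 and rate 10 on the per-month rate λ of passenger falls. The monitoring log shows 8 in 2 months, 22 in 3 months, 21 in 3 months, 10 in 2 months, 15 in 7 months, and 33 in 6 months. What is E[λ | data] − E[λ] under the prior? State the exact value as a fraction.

476/165

Total count: 8 + 22 + 21 + 10 + 15 + 33 = 109.
Total exposure: 2 + 3 + 3 + 2 + 7 + 6 = 23 months.
Posterior: α' = 6 + 109 = 115, β' = 10 + 23 = 33.
Posterior mean = 115/33 = 115/33; prior mean = 6/10 = 3/5. Difference = 115/33 − 3/5 = 476/165.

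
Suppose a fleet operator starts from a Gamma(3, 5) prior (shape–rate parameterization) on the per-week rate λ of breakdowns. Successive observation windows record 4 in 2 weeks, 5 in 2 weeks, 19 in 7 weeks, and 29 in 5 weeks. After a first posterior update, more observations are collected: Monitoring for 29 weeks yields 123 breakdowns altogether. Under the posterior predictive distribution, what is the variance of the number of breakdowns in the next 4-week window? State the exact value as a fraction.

9882/625

Total count: 4 + 5 + 19 + 29 = 57.
Total exposure: 2 + 2 + 7 + 5 = 16 weeks.
After the first batch: Gamma(3 + 57, 5 + 16) = Gamma(60, 21).
Total count 123 over total exposure 29 weeks.
After the second batch: Gamma(60 + 123, 21 + 29) = Gamma(183, 50).
The posterior predictive for a window of length T is Negative Binomial with variance T·α'·(β'+T)/β'² = 4·183·54/2500 = 9882/625.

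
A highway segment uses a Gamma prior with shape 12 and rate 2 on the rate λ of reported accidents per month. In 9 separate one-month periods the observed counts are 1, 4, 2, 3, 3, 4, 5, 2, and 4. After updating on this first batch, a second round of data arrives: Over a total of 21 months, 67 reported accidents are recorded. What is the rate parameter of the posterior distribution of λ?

32

Total count: 1 + 4 + 2 + 3 + 3 + 4 + 5 + 2 + 4 = 28.
Total exposure: 9 months.
After the first batch: Gamma(12 + 28, 2 + 9) = Gamma(40, 11).
Total count 67 over total exposure 21 months.
After the second batch: Gamma(40 + 67, 11 + 21) = Gamma(107, 32).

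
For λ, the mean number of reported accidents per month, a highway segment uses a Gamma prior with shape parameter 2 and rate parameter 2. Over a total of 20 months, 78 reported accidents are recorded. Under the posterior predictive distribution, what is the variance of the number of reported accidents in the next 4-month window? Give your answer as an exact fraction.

Total count 78 over total exposure 20 months.
Gamma(α, β) with Poisson data over total exposure Σt gives posterior Gamma(α+Σx, β+Σt) = Gamma(80, 22).
The posterior predictive for a window of length T is Negative Binomial with variance T·α'·(β'+T)/β'² = 4·80·26/484 = 2080/121.

2080/121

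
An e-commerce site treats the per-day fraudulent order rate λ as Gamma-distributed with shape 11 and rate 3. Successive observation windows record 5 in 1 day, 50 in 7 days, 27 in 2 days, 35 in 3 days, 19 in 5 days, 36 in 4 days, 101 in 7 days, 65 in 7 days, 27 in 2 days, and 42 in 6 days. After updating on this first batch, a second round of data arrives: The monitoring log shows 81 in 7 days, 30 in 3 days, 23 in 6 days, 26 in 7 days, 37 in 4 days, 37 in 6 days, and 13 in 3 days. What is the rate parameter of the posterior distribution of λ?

Total count: 5 + 50 + 27 + 35 + 19 + 36 + 101 + 65 + 27 + 42 = 407.
Total exposure: 1 + 7 + 2 + 3 + 5 + 4 + 7 + 7 + 2 + 6 = 44 days.
After the first batch: Gamma(11 + 407, 3 + 44) = Gamma(418, 47).
Total count: 81 + 30 + 23 + 26 + 37 + 37 + 13 = 247.
Total exposure: 7 + 3 + 6 + 7 + 4 + 6 + 3 = 36 days.
After the second batch: Gamma(418 + 247, 47 + 36) = Gamma(665, 83).

83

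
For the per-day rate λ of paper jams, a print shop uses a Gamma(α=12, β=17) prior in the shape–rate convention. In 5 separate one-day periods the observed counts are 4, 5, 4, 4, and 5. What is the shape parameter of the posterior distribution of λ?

Total count: 4 + 5 + 4 + 4 + 5 = 22.
Total exposure: 5 days.
Conjugate update: add total count to the shape and total exposure to the rate, giving Gamma(34, 22).

34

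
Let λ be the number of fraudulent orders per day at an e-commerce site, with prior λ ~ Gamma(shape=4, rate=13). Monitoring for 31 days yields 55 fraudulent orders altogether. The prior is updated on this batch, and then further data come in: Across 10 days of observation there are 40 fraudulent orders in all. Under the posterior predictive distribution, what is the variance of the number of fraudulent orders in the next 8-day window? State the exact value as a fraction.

Total count 55 over total exposure 31 days.
After the first batch: Gamma(4 + 55, 13 + 31) = Gamma(59, 44).
Total count 40 over total exposure 10 days.
After the second batch: Gamma(59 + 40, 44 + 10) = Gamma(99, 54).
The posterior predictive for a window of length T is Negative Binomial with variance T·α'·(β'+T)/β'² = 8·99·62/2916 = 1364/81.

1364/81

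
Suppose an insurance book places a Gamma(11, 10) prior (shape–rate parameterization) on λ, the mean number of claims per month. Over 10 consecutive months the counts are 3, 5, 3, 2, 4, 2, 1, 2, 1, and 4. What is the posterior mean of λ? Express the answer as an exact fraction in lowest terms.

19/10

Total count: 3 + 5 + 3 + 2 + 4 + 2 + 1 + 2 + 1 + 4 = 27.
Total exposure: 10 months.
Conjugate update: add total count to the shape and total exposure to the rate, giving Gamma(38, 20).
Posterior mean = α'/β' = 38/20 = 19/10.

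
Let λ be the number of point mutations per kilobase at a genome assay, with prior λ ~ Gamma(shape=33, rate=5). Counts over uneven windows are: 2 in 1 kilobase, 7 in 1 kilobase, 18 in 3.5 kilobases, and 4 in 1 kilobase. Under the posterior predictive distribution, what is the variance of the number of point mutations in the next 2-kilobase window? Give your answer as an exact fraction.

Total count: 2 + 7 + 18 + 4 = 31.
Total exposure: 1 + 1 + 3.5 + 1 = 6.5 kilobases.
The Gamma prior is conjugate for the Poisson rate, so λ | data ~ Gamma(33+31, 5+6.5) = Gamma(64, 23/2).
The posterior predictive for a window of length T is Negative Binomial with variance T·α'·(β'+T)/β'² = 2·64·(27/2)/(529/4) = 6912/529.

6912/529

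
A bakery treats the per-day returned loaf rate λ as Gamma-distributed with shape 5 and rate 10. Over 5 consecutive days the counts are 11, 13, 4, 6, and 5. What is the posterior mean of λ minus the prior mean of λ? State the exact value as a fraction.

73/30

Total count: 11 + 13 + 4 + 6 + 5 = 39.
Total exposure: 5 days.
Gamma(α, β) with Poisson data over total exposure Σt gives posterior Gamma(α+Σx, β+Σt) = Gamma(44, 15).
Posterior mean = 44/15 = 44/15; prior mean = 5/10 = 1/2. Difference = 44/15 − 1/2 = 73/30.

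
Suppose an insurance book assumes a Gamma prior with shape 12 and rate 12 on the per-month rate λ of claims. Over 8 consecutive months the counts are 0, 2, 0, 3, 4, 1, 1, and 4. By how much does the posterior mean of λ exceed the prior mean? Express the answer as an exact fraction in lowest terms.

Total count: 0 + 2 + 0 + 3 + 4 + 1 + 1 + 4 = 15.
Total exposure: 8 months.
Conjugate update: add total count to the shape and total exposure to the rate, giving Gamma(27, 20).
Posterior mean = 27/20 = 27/20; prior mean = 12/12 = 1. Difference = 27/20 − 1 = 7/20.

7/20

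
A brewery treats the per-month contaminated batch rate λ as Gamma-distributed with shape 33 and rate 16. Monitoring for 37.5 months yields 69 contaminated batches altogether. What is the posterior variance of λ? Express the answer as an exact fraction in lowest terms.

408/11449

Total count 69 over total exposure 37.5 months.
The Gamma prior is conjugate for the Poisson rate, so λ | data ~ Gamma(33+69, 16+37.5) = Gamma(102, 107/2).
Posterior variance = α'/β'² = 102/(11449/4) = 408/11449.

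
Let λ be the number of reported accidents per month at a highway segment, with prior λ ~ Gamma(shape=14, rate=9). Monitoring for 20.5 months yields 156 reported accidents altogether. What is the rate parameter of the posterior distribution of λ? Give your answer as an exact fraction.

59/2

Total count 156 over total exposure 20.5 months.
The Gamma prior is conjugate for the Poisson rate, so λ | data ~ Gamma(14+156, 9+20.5) = Gamma(170, 59/2).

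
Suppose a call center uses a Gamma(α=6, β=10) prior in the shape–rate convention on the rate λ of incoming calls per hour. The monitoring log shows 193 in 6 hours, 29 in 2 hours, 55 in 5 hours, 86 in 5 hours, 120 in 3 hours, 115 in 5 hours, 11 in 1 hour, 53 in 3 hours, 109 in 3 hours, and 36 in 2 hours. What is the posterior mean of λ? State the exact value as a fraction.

Total count: 193 + 29 + 55 + 86 + 120 + 115 + 11 + 53 + 109 + 36 = 807.
Total exposure: 6 + 2 + 5 + 5 + 3 + 5 + 1 + 3 + 3 + 2 = 35 hours.
By Gamma–Poisson conjugacy, the posterior is Gamma(α + Σx, β + Σt) = Gamma(6 + 807, 10 + 35) = Gamma(813, 45).
Posterior mean = α'/β' = 813/45 = 271/15.

271/15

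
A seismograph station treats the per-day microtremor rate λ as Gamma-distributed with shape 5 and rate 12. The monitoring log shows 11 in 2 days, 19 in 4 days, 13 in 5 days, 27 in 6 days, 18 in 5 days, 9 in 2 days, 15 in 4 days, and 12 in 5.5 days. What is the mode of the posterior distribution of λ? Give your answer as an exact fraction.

256/91

Total count: 11 + 19 + 13 + 27 + 18 + 9 + 15 + 12 = 124.
Total exposure: 2 + 4 + 5 + 6 + 5 + 2 + 4 + 5.5 = 33.5 days.
Gamma(α, β) with Poisson data over total exposure Σt gives posterior Gamma(α+Σx, β+Σt) = Gamma(129, 91/2).
Posterior mode = (α'−1)/β' = 128/(91/2) = 256/91.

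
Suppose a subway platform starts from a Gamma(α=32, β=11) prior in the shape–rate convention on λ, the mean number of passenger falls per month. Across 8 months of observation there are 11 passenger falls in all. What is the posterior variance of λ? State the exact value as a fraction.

43/361

Total count 11 over total exposure 8 months.
By Gamma–Poisson conjugacy, the posterior is Gamma(α + Σx, β + Σt) = Gamma(32 + 11, 11 + 8) = Gamma(43, 19).
Posterior variance = α'/β'² = 43/361.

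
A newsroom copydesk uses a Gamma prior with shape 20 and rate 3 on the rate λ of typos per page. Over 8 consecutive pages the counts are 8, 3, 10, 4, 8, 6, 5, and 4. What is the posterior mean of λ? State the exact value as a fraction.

Total count: 8 + 3 + 10 + 4 + 8 + 6 + 5 + 4 = 48.
Total exposure: 8 pages.
The Gamma prior is conjugate for the Poisson rate, so λ | data ~ Gamma(20+48, 3+8) = Gamma(68, 11).
Posterior mean = α'/β' = 68/11.

68/11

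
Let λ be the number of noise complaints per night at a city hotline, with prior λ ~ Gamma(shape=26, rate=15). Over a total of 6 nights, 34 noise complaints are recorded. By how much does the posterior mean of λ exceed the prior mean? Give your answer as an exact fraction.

118/105

Total count 34 over total exposure 6 nights.
The Gamma prior is conjugate for the Poisson rate, so λ | data ~ Gamma(26+34, 15+6) = Gamma(60, 21).
Posterior mean = 60/21 = 20/7; prior mean = 26/15 = 26/15. Difference = 20/7 − 26/15 = 118/105.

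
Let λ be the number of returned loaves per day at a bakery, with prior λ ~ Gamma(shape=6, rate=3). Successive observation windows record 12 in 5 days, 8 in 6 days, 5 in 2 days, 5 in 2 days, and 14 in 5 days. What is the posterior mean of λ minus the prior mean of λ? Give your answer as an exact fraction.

4/23

Total count: 12 + 8 + 5 + 5 + 14 = 44.
Total exposure: 5 + 6 + 2 + 2 + 5 = 20 days.
Conjugate update: add total count to the shape and total exposure to the rate, giving Gamma(50, 23).
Posterior mean = 50/23 = 50/23; prior mean = 6/3 = 2. Difference = 50/23 − 2 = 4/23.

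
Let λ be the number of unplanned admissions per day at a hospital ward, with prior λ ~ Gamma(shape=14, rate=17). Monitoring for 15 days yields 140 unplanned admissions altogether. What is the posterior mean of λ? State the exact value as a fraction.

77/16

Total count 140 over total exposure 15 days.
By Gamma–Poisson conjugacy, the posterior is Gamma(α + Σx, β + Σt) = Gamma(14 + 140, 17 + 15) = Gamma(154, 32).
Posterior mean = α'/β' = 154/32 = 77/16.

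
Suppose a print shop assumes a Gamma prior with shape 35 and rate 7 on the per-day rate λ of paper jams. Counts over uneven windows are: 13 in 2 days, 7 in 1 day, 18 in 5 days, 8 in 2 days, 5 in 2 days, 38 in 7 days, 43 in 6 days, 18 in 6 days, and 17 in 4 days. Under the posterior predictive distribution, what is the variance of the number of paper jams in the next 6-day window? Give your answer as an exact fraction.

Total count: 13 + 7 + 18 + 8 + 5 + 38 + 43 + 18 + 17 = 167.
Total exposure: 2 + 1 + 5 + 2 + 2 + 7 + 6 + 6 + 4 = 35 days.
Gamma(α, β) with Poisson data over total exposure Σt gives posterior Gamma(α+Σx, β+Σt) = Gamma(202, 42).
The posterior predictive for a window of length T is Negative Binomial with variance T·α'·(β'+T)/β'² = 6·202·48/1764 = 1616/49.

1616/49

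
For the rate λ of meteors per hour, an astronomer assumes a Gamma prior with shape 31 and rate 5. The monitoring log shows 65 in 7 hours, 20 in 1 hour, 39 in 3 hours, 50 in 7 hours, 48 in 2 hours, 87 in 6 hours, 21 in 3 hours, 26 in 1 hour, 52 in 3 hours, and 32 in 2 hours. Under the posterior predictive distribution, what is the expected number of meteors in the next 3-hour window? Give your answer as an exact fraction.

1413/40

Total count: 65 + 20 + 39 + 50 + 48 + 87 + 21 + 26 + 52 + 32 = 440.
Total exposure: 7 + 1 + 3 + 7 + 2 + 6 + 3 + 1 + 3 + 2 = 35 hours.
By Gamma–Poisson conjugacy, the posterior is Gamma(α + Σx, β + Σt) = Gamma(31 + 440, 5 + 35) = Gamma(471, 40).
Predictive mean over a 3-hour window = T·E[λ|data] = 3·471/40 = 1413/40.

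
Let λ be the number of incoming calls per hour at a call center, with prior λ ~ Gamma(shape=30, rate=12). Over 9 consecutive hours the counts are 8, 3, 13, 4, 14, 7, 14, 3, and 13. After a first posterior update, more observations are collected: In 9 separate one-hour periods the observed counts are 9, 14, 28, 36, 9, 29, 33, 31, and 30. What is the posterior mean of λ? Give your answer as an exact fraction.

Total count: 8 + 3 + 13 + 4 + 14 + 7 + 14 + 3 + 13 = 79.
Total exposure: 9 hours.
After the first batch: Gamma(30 + 79, 12 + 9) = Gamma(109, 21).
Total count: 9 + 14 + 28 + 36 + 9 + 29 + 33 + 31 + 30 = 219.
Total exposure: 9 hours.
After the second batch: Gamma(109 + 219, 21 + 9) = Gamma(328, 30).
Posterior mean = α'/β' = 328/30 = 164/15.

164/15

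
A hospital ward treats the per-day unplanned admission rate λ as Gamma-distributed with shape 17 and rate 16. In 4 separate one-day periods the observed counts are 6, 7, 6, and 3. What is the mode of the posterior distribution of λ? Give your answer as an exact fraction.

19/10

Total count: 6 + 7 + 6 + 3 = 22.
Total exposure: 4 days.
Gamma(α, β) with Poisson data over total exposure Σt gives posterior Gamma(α+Σx, β+Σt) = Gamma(39, 20).
Posterior mode = (α'−1)/β' = 38/20 = 19/10.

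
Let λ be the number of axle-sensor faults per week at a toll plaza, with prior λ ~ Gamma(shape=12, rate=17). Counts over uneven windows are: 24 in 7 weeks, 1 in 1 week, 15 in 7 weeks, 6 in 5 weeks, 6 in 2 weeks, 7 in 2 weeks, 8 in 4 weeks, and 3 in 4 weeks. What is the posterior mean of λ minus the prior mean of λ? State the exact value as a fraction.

Total count: 24 + 1 + 15 + 6 + 6 + 7 + 8 + 3 = 70.
Total exposure: 7 + 1 + 7 + 5 + 2 + 2 + 4 + 4 = 32 weeks.
Posterior: α' = 12 + 70 = 82, β' = 17 + 32 = 49.
Posterior mean = 82/49 = 82/49; prior mean = 12/17 = 12/17. Difference = 82/49 − 12/17 = 806/833.

806/833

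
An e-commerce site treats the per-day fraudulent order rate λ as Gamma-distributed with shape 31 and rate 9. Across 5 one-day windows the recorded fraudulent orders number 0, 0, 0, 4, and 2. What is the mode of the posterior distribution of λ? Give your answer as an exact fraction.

18/7

Total count: 0 + 0 + 0 + 4 + 2 = 6.
Total exposure: 5 days.
By Gamma–Poisson conjugacy, the posterior is Gamma(α + Σx, β + Σt) = Gamma(31 + 6, 9 + 5) = Gamma(37, 14).
Posterior mode = (α'−1)/β' = 36/14 = 18/7.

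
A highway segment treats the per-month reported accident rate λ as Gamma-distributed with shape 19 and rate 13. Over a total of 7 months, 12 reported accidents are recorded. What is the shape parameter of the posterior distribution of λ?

Total count 12 over total exposure 7 months.
Posterior: α' = 19 + 12 = 31, β' = 13 + 7 = 20.

31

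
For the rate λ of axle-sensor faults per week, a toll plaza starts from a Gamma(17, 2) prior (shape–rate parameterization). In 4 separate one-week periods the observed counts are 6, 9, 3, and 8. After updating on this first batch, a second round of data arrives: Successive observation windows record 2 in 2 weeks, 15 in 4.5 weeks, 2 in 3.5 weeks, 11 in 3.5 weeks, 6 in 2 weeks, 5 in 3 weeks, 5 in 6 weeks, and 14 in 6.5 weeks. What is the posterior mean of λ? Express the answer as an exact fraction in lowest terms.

Total count: 6 + 9 + 3 + 8 = 26.
Total exposure: 4 weeks.
After the first batch: Gamma(17 + 26, 2 + 4) = Gamma(43, 6).
Total count: 2 + 15 + 2 + 11 + 6 + 5 + 5 + 14 = 60.
Total exposure: 2 + 4.5 + 3.5 + 3.5 + 2 + 3 + 6 + 6.5 = 31 weeks.
After the second batch: Gamma(43 + 60, 6 + 31) = Gamma(103, 37).
Posterior mean = α'/β' = 103/37.

103/37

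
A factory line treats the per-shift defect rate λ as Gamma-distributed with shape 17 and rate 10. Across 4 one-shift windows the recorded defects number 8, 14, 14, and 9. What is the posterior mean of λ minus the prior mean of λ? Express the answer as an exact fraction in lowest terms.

Total count: 8 + 14 + 14 + 9 = 45.
Total exposure: 4 shifts.
Gamma(α, β) with Poisson data over total exposure Σt gives posterior Gamma(α+Σx, β+Σt) = Gamma(62, 14).
Posterior mean = 62/14 = 31/7; prior mean = 17/10 = 17/10. Difference = 31/7 − 17/10 = 191/70.

191/70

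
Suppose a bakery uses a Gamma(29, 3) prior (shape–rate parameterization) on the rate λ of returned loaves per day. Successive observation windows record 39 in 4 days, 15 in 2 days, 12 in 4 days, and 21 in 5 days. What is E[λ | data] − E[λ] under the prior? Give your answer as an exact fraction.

-29/9

Total count: 39 + 15 + 12 + 21 = 87.
Total exposure: 4 + 2 + 4 + 5 = 15 days.
Conjugate update: add total count to the shape and total exposure to the rate, giving Gamma(116, 18).
Posterior mean = 116/18 = 58/9; prior mean = 29/3 = 29/3. Difference = 58/9 − 29/3 = -29/9.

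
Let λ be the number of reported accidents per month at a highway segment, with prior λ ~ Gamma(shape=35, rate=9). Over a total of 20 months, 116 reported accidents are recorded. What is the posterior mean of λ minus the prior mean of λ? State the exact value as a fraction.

344/261

Total count 116 over total exposure 20 months.
Gamma(α, β) with Poisson data over total exposure Σt gives posterior Gamma(α+Σx, β+Σt) = Gamma(151, 29).
Posterior mean = 151/29 = 151/29; prior mean = 35/9 = 35/9. Difference = 151/29 − 35/9 = 344/261.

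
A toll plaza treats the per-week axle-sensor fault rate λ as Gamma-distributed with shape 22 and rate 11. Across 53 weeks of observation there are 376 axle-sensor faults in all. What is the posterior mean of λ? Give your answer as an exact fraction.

199/32

Total count 376 over total exposure 53 weeks.
Posterior: α' = 22 + 376 = 398, β' = 11 + 53 = 64.
Posterior mean = α'/β' = 398/64 = 199/32.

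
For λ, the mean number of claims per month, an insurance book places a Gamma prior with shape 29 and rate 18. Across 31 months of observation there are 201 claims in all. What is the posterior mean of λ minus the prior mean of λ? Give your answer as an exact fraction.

2719/882

Total count 201 over total exposure 31 months.
Gamma(α, β) with Poisson data over total exposure Σt gives posterior Gamma(α+Σx, β+Σt) = Gamma(230, 49).
Posterior mean = 230/49 = 230/49; prior mean = 29/18 = 29/18. Difference = 230/49 − 29/18 = 2719/882.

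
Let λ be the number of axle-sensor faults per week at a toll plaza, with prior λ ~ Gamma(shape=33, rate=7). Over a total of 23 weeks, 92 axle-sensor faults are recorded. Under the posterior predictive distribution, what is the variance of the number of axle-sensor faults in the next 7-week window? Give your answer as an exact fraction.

Total count 92 over total exposure 23 weeks.
Gamma(α, β) with Poisson data over total exposure Σt gives posterior Gamma(α+Σx, β+Σt) = Gamma(125, 30).
The posterior predictive for a window of length T is Negative Binomial with variance T·α'·(β'+T)/β'² = 7·125·37/900 = 1295/36.

1295/36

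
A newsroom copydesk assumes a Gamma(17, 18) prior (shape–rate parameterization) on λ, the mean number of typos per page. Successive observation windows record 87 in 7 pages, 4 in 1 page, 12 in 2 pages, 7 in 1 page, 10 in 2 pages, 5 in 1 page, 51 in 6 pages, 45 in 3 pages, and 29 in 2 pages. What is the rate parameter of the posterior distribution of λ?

43

Total count: 87 + 4 + 12 + 7 + 10 + 5 + 51 + 45 + 29 = 250.
Total exposure: 7 + 1 + 2 + 1 + 2 + 1 + 6 + 3 + 2 = 25 pages.
By Gamma–Poisson conjugacy, the posterior is Gamma(α + Σx, β + Σt) = Gamma(17 + 250, 18 + 25) = Gamma(267, 43).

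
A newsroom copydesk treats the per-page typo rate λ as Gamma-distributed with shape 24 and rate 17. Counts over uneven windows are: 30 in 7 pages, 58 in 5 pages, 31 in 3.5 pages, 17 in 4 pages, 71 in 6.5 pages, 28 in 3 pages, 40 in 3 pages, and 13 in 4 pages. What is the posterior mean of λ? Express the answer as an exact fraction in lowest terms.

Total count: 30 + 58 + 31 + 17 + 71 + 28 + 40 + 13 = 288.
Total exposure: 7 + 5 + 3.5 + 4 + 6.5 + 3 + 3 + 4 = 36 pages.
Gamma(α, β) with Poisson data over total exposure Σt gives posterior Gamma(α+Σx, β+Σt) = Gamma(312, 53).
Posterior mean = α'/β' = 312/53.

312/53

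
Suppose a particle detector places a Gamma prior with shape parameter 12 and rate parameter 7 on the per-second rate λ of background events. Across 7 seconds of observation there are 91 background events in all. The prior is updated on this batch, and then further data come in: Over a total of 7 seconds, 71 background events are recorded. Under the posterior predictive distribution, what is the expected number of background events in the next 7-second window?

Total count 91 over total exposure 7 seconds.
After the first batch: Gamma(12 + 91, 7 + 7) = Gamma(103, 14).
Total count 71 over total exposure 7 seconds.
After the second batch: Gamma(103 + 71, 14 + 7) = Gamma(174, 21).
Predictive mean over a 7-second window = T·E[λ|data] = 7·174/21 = 58.

58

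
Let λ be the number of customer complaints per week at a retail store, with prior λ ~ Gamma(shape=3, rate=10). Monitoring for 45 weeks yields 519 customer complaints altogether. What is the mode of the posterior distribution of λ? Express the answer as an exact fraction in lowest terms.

521/55

Total count 519 over total exposure 45 weeks.
Gamma(α, β) with Poisson data over total exposure Σt gives posterior Gamma(α+Σx, β+Σt) = Gamma(522, 55).
Posterior mode = (α'−1)/β' = 521/55.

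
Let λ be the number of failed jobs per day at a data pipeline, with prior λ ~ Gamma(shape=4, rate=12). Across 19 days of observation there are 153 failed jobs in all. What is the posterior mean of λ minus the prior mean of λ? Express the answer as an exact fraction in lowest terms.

440/93

Total count 153 over total exposure 19 days.
Posterior: α' = 4 + 153 = 157, β' = 12 + 19 = 31.
Posterior mean = 157/31 = 157/31; prior mean = 4/12 = 1/3. Difference = 157/31 − 1/3 = 440/93.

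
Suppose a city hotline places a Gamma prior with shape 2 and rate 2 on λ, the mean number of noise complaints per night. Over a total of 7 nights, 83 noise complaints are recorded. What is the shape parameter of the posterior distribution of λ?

85

Total count 83 over total exposure 7 nights.
The Gamma prior is conjugate for the Poisson rate, so λ | data ~ Gamma(2+83, 2+7) = Gamma(85, 9).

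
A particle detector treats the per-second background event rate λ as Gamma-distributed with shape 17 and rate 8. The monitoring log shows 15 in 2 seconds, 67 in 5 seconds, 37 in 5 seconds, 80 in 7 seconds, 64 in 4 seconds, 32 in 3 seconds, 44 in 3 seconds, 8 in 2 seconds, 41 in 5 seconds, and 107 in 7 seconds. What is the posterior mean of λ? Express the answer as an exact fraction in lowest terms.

Total count: 15 + 67 + 37 + 80 + 64 + 32 + 44 + 8 + 41 + 107 = 495.
Total exposure: 2 + 5 + 5 + 7 + 4 + 3 + 3 + 2 + 5 + 7 = 43 seconds.
Gamma(α, β) with Poisson data over total exposure Σt gives posterior Gamma(α+Σx, β+Σt) = Gamma(512, 51).
Posterior mean = α'/β' = 512/51.

512/51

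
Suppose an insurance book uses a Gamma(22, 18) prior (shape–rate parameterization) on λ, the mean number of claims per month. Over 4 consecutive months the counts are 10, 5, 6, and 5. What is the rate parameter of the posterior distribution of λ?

22

Total count: 10 + 5 + 6 + 5 = 26.
Total exposure: 4 months.
By Gamma–Poisson conjugacy, the posterior is Gamma(α + Σx, β + Σt) = Gamma(22 + 26, 18 + 4) = Gamma(48, 22).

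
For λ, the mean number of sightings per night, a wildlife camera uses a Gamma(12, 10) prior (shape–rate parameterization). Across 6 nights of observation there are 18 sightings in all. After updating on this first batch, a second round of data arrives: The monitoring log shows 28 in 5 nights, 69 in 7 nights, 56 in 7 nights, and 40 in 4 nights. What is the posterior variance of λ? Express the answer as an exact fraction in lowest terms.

Total count 18 over total exposure 6 nights.
After the first batch: Gamma(12 + 18, 10 + 6) = Gamma(30, 16).
Total count: 28 + 69 + 56 + 40 = 193.
Total exposure: 5 + 7 + 7 + 4 = 23 nights.
After the second batch: Gamma(30 + 193, 16 + 23) = Gamma(223, 39).
Posterior variance = α'/β'² = 223/1521.

223/1521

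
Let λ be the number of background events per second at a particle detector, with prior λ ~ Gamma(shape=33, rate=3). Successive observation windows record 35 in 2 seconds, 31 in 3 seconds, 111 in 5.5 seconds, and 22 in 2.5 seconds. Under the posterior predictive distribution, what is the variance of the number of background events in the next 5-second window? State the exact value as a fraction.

3045/32

Total count: 35 + 31 + 111 + 22 = 199.
Total exposure: 2 + 3 + 5.5 + 2.5 = 13 seconds.
Conjugate update: add total count to the shape and total exposure to the rate, giving Gamma(232, 16).
The posterior predictive for a window of length T is Negative Binomial with variance T·α'·(β'+T)/β'² = 5·232·21/256 = 3045/32.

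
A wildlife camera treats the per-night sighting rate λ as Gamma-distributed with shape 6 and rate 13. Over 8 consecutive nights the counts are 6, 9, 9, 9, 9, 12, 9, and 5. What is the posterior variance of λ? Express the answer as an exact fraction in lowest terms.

74/441

Total count: 6 + 9 + 9 + 9 + 9 + 12 + 9 + 5 = 68.
Total exposure: 8 nights.
Gamma(α, β) with Poisson data over total exposure Σt gives posterior Gamma(α+Σx, β+Σt) = Gamma(74, 21).
Posterior variance = α'/β'² = 74/441.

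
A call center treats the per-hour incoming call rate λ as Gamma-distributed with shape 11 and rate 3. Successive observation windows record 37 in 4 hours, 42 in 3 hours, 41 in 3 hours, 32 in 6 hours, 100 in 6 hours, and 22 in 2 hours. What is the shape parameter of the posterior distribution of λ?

Total count: 37 + 42 + 41 + 32 + 100 + 22 = 274.
Total exposure: 4 + 3 + 3 + 6 + 6 + 2 = 24 hours.
The Gamma prior is conjugate for the Poisson rate, so λ | data ~ Gamma(11+274, 3+24) = Gamma(285, 27).

285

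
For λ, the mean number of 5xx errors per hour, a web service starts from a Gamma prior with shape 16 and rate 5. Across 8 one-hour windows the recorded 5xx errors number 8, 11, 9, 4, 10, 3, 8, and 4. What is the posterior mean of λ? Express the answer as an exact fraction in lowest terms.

Total count: 8 + 11 + 9 + 4 + 10 + 3 + 8 + 4 = 57.
Total exposure: 8 hours.
Conjugate update: add total count to the shape and total exposure to the rate, giving Gamma(73, 13).
Posterior mean = α'/β' = 73/13.

73/13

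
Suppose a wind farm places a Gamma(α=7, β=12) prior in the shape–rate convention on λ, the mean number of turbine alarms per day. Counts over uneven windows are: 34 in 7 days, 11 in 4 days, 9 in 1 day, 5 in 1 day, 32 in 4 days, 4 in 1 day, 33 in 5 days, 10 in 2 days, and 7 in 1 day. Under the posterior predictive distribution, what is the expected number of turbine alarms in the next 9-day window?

Total count: 34 + 11 + 9 + 5 + 32 + 4 + 33 + 10 + 7 = 145.
Total exposure: 7 + 4 + 1 + 1 + 4 + 1 + 5 + 2 + 1 = 26 days.
The Gamma prior is conjugate for the Poisson rate, so λ | data ~ Gamma(7+145, 12+26) = Gamma(152, 38).
Predictive mean over a 9-day window = T·E[λ|data] = 9·152/38 = 36.

36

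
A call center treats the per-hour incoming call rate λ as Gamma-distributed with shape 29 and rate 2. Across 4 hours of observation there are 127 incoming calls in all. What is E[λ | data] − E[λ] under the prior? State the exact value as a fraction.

23/2

Total count 127 over total exposure 4 hours.
Posterior: α' = 29 + 127 = 156, β' = 2 + 4 = 6.
Posterior mean = 156/6 = 26; prior mean = 29/2 = 29/2. Difference = 26 − 29/2 = 23/2.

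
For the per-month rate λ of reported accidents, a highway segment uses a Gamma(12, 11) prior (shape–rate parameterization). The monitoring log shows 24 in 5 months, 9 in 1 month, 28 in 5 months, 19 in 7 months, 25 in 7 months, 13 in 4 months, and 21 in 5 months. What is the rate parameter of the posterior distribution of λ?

Total count: 24 + 9 + 28 + 19 + 25 + 13 + 21 = 139.
Total exposure: 5 + 1 + 5 + 7 + 7 + 4 + 5 = 34 months.
The Gamma prior is conjugate for the Poisson rate, so λ | data ~ Gamma(12+139, 11+34) = Gamma(151, 45).

45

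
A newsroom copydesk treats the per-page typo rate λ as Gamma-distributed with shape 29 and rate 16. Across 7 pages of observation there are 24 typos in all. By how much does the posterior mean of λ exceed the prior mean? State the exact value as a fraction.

Total count 24 over total exposure 7 pages.
By Gamma–Poisson conjugacy, the posterior is Gamma(α + Σx, β + Σt) = Gamma(29 + 24, 16 + 7) = Gamma(53, 23).
Posterior mean = 53/23 = 53/23; prior mean = 29/16 = 29/16. Difference = 53/23 − 29/16 = 181/368.

181/368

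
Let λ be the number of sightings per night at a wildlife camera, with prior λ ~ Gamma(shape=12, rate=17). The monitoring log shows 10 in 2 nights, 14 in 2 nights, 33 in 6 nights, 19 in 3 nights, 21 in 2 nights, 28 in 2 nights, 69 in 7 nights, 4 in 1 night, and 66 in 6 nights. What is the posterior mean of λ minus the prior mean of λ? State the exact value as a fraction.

Total count: 10 + 14 + 33 + 19 + 21 + 28 + 69 + 4 + 66 = 264.
Total exposure: 2 + 2 + 6 + 3 + 2 + 2 + 7 + 1 + 6 = 31 nights.
By Gamma–Poisson conjugacy, the posterior is Gamma(α + Σx, β + Σt) = Gamma(12 + 264, 17 + 31) = Gamma(276, 48).
Posterior mean = 276/48 = 23/4; prior mean = 12/17 = 12/17. Difference = 23/4 − 12/17 = 343/68.

343/68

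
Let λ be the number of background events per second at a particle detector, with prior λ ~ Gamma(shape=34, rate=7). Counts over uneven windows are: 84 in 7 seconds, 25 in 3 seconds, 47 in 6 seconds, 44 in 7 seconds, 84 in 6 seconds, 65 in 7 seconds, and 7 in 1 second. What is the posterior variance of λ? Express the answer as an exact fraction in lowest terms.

195/968

Total count: 84 + 25 + 47 + 44 + 84 + 65 + 7 = 356.
Total exposure: 7 + 3 + 6 + 7 + 6 + 7 + 1 = 37 seconds.
The Gamma prior is conjugate for the Poisson rate, so λ | data ~ Gamma(34+356, 7+37) = Gamma(390, 44).
Posterior variance = α'/β'² = 390/1936 = 195/968.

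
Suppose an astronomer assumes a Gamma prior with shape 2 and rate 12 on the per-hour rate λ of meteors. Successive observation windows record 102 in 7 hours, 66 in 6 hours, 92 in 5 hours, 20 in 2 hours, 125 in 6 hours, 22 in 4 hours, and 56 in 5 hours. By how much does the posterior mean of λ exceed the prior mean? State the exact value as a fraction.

2863/282

Total count: 102 + 66 + 92 + 20 + 125 + 22 + 56 = 483.
Total exposure: 7 + 6 + 5 + 2 + 6 + 4 + 5 = 35 hours.
The Gamma prior is conjugate for the Poisson rate, so λ | data ~ Gamma(2+483, 12+35) = Gamma(485, 47).
Posterior mean = 485/47 = 485/47; prior mean = 2/12 = 1/6. Difference = 485/47 − 1/6 = 2863/282.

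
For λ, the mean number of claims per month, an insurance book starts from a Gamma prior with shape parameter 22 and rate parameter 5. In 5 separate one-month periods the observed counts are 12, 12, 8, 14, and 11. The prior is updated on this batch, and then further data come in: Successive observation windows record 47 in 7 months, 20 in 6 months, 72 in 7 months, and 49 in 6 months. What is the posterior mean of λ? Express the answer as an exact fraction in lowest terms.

89/12

Total count: 12 + 12 + 8 + 14 + 11 = 57.
Total exposure: 5 months.
After the first batch: Gamma(22 + 57, 5 + 5) = Gamma(79, 10).
Total count: 47 + 20 + 72 + 49 = 188.
Total exposure: 7 + 6 + 7 + 6 = 26 months.
After the second batch: Gamma(79 + 188, 10 + 26) = Gamma(267, 36).
Posterior mean = α'/β' = 267/36 = 89/12.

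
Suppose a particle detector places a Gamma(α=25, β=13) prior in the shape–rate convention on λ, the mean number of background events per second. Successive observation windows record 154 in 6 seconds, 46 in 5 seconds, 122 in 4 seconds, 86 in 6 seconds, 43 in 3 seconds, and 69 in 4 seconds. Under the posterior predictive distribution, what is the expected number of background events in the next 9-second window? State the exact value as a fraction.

Total count: 154 + 46 + 122 + 86 + 43 + 69 = 520.
Total exposure: 6 + 5 + 4 + 6 + 3 + 4 = 28 seconds.
The Gamma prior is conjugate for the Poisson rate, so λ | data ~ Gamma(25+520, 13+28) = Gamma(545, 41).
Predictive mean over a 9-second window = T·E[λ|data] = 9·545/41 = 4905/41.

4905/41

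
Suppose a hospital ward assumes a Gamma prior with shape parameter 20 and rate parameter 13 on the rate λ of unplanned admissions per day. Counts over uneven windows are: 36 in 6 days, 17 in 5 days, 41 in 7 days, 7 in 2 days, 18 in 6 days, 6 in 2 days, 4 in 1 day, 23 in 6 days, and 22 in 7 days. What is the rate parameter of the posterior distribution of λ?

55

Total count: 36 + 17 + 41 + 7 + 18 + 6 + 4 + 23 + 22 = 174.
Total exposure: 6 + 5 + 7 + 2 + 6 + 2 + 1 + 6 + 7 = 42 days.
By Gamma–Poisson conjugacy, the posterior is Gamma(α + Σx, β + Σt) = Gamma(20 + 174, 13 + 42) = Gamma(194, 55).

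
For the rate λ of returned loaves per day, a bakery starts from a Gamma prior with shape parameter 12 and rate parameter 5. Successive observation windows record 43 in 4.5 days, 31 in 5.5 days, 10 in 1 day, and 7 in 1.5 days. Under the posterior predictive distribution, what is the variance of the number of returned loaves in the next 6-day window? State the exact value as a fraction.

58092/1225

Total count: 43 + 31 + 10 + 7 = 91.
Total exposure: 4.5 + 5.5 + 1 + 1.5 = 12.5 days.
By Gamma–Poisson conjugacy, the posterior is Gamma(α + Σx, β + Σt) = Gamma(12 + 91, 5 + 12.5) = Gamma(103, 35/2).
The posterior predictive for a window of length T is Negative Binomial with variance T·α'·(β'+T)/β'² = 6·103·(47/2)/(1225/4) = 58092/1225.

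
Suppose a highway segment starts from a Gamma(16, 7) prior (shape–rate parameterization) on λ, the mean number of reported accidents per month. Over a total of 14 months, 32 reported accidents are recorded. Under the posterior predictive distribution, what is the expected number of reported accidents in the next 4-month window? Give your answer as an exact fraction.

Total count 32 over total exposure 14 months.
The Gamma prior is conjugate for the Poisson rate, so λ | data ~ Gamma(16+32, 7+14) = Gamma(48, 21).
Predictive mean over a 4-month window = T·E[λ|data] = 4·48/21 = 64/7.

64/7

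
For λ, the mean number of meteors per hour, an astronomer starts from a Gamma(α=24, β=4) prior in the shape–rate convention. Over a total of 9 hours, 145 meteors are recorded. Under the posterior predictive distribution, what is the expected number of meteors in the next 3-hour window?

39

Total count 145 over total exposure 9 hours.
The Gamma prior is conjugate for the Poisson rate, so λ | data ~ Gamma(24+145, 4+9) = Gamma(169, 13).
Predictive mean over a 3-hour window = T·E[λ|data] = 3·169/13 = 39.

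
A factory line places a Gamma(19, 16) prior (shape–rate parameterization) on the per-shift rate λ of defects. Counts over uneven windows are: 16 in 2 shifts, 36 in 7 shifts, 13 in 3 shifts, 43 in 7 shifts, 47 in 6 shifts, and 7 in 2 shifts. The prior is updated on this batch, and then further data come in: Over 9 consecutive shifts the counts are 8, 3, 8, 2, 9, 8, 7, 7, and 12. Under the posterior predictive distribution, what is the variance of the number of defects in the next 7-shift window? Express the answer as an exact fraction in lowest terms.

101185/2704

Total count: 16 + 36 + 13 + 43 + 47 + 7 = 162.
Total exposure: 2 + 7 + 3 + 7 + 6 + 2 = 27 shifts.
After the first batch: Gamma(19 + 162, 16 + 27) = Gamma(181, 43).
Total count: 8 + 3 + 8 + 2 + 9 + 8 + 7 + 7 + 12 = 64.
Total exposure: 9 shifts.
After the second batch: Gamma(181 + 64, 43 + 9) = Gamma(245, 52).
The posterior predictive for a window of length T is Negative Binomial with variance T·α'·(β'+T)/β'² = 7·245·59/2704 = 101185/2704.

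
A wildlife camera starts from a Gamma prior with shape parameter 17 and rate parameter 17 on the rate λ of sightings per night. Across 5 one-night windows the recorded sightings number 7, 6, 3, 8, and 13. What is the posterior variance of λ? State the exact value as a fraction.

27/242

Total count: 7 + 6 + 3 + 8 + 13 = 37.
Total exposure: 5 nights.
Posterior: α' = 17 + 37 = 54, β' = 17 + 5 = 22.
Posterior variance = α'/β'² = 54/484 = 27/242.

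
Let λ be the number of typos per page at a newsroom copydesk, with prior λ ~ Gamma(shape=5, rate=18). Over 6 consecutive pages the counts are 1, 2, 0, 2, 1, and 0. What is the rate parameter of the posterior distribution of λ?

24

Total count: 1 + 2 + 0 + 2 + 1 + 0 = 6.
Total exposure: 6 pages.
By Gamma–Poisson conjugacy, the posterior is Gamma(α + Σx, β + Σt) = Gamma(5 + 6, 18 + 6) = Gamma(11, 24).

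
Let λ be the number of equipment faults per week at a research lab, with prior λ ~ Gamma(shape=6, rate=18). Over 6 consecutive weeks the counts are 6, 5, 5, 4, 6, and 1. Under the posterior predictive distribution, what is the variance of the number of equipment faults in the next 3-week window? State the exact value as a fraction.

Total count: 6 + 5 + 5 + 4 + 6 + 1 = 27.
Total exposure: 6 weeks.
By Gamma–Poisson conjugacy, the posterior is Gamma(α + Σx, β + Σt) = Gamma(6 + 27, 18 + 6) = Gamma(33, 24).
The posterior predictive for a window of length T is Negative Binomial with variance T·α'·(β'+T)/β'² = 3·33·27/576 = 297/64.

297/64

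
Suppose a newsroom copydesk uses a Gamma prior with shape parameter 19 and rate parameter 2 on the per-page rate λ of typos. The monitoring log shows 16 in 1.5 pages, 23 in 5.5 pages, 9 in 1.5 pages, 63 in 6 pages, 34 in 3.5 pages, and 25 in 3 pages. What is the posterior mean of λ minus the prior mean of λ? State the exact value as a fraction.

-59/46

Total count: 16 + 23 + 9 + 63 + 34 + 25 = 170.
Total exposure: 1.5 + 5.5 + 1.5 + 6 + 3.5 + 3 = 21 pages.
Conjugate update: add total count to the shape and total exposure to the rate, giving Gamma(189, 23).
Posterior mean = 189/23 = 189/23; prior mean = 19/2 = 19/2. Difference = 189/23 − 19/2 = -59/46.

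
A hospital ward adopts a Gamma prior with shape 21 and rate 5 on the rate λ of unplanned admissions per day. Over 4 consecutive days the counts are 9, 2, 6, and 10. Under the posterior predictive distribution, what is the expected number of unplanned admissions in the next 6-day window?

32

Total count: 9 + 2 + 6 + 10 = 27.
Total exposure: 4 days.
Conjugate update: add total count to the shape and total exposure to the rate, giving Gamma(48, 9).
Predictive mean over a 6-day window = T·E[λ|data] = 6·48/9 = 32.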